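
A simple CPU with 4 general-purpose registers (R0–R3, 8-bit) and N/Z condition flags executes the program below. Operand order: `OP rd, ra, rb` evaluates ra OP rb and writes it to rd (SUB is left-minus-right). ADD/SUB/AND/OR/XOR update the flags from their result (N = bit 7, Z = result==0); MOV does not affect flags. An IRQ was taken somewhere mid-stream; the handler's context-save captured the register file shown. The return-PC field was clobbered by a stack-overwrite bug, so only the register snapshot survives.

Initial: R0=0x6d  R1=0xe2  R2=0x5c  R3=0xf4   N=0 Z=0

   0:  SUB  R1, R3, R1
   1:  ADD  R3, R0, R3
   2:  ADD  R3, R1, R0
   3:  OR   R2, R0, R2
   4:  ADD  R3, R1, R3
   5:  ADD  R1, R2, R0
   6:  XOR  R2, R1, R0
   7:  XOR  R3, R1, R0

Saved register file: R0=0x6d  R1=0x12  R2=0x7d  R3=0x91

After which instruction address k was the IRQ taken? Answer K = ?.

after  0: R0=0x6d R1=0x12 R2=0x5c R3=0xf4  N=0 Z=0
after  1: R0=0x6d R1=0x12 R2=0x5c R3=0x61  N=0 Z=0
after  2: R0=0x6d R1=0x12 R2=0x5c R3=0x7f  N=0 Z=0
after  3: R0=0x6d R1=0x12 R2=0x7d R3=0x7f  N=0 Z=0
after  4: R0=0x6d R1=0x12 R2=0x7d R3=0x91  N=1 Z=0
-- IRQ taken; context saved, return-PC = 5 --

K = 4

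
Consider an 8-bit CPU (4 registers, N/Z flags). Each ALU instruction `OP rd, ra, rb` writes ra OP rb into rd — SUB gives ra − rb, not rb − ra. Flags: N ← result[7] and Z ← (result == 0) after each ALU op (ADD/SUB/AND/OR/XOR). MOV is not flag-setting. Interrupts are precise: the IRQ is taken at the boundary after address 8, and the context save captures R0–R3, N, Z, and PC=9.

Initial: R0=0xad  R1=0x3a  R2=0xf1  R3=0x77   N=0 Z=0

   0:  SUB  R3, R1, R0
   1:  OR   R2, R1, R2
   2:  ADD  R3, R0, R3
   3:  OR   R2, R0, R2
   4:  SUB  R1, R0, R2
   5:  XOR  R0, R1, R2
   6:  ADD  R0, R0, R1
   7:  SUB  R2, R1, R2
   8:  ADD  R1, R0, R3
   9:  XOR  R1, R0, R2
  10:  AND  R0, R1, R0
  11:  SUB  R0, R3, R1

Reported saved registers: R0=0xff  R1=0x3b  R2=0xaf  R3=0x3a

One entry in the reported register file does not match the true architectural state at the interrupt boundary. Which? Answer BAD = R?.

after  0: R0=0xad R1=0x3a R2=0xf1 R3=0x8d  N=1 Z=0
after  1: R0=0xad R1=0x3a R2=0xfb R3=0x8d  N=1 Z=0
after  2: R0=0xad R1=0x3a R2=0xfb R3=0x3a  N=0 Z=0
after  3: R0=0xad R1=0x3a R2=0xff R3=0x3a  N=1 Z=0
after  4: R0=0xad R1=0xae R2=0xff R3=0x3a  N=1 Z=0
after  5: R0=0x51 R1=0xae R2=0xff R3=0x3a  N=0 Z=0
after  6: R0=0xff R1=0xae R2=0xff R3=0x3a  N=1 Z=0
after  7: R0=0xff R1=0xae R2=0xaf R3=0x3a  N=1 Z=0
after  8: R0=0xff R1=0x39 R2=0xaf R3=0x3a  N=0 Z=0
-- IRQ taken; context saved, return-PC = 9 --
mismatch: R1: reported 0x3b vs actual 0x39

BAD = R1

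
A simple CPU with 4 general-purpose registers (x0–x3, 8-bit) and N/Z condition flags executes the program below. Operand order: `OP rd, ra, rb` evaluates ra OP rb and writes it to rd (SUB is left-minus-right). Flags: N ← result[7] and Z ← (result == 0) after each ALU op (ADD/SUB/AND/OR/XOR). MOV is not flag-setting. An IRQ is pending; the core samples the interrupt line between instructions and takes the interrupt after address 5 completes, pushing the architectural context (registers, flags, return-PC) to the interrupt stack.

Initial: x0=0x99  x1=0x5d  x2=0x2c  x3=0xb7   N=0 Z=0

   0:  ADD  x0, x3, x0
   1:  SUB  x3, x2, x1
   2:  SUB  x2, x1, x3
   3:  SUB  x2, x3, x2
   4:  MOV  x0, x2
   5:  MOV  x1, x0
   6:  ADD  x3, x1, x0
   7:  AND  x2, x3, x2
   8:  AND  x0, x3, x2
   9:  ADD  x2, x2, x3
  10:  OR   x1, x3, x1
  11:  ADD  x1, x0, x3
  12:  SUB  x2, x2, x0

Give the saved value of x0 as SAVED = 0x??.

after  0: x0=0x50 x1=0x5d x2=0x2c x3=0xb7  N=0 Z=0
after  1: x0=0x50 x1=0x5d x2=0x2c x3=0xcf  N=1 Z=0
after  2: x0=0x50 x1=0x5d x2=0x8e x3=0xcf  N=1 Z=0
after  3: x0=0x50 x1=0x5d x2=0x41 x3=0xcf  N=0 Z=0
after  4: x0=0x41 x1=0x5d x2=0x41 x3=0xcf  N=0 Z=0
after  5: x0=0x41 x1=0x41 x2=0x41 x3=0xcf  N=0 Z=0
-- IRQ taken; context saved, return-PC = 6 --

SAVED = 0x41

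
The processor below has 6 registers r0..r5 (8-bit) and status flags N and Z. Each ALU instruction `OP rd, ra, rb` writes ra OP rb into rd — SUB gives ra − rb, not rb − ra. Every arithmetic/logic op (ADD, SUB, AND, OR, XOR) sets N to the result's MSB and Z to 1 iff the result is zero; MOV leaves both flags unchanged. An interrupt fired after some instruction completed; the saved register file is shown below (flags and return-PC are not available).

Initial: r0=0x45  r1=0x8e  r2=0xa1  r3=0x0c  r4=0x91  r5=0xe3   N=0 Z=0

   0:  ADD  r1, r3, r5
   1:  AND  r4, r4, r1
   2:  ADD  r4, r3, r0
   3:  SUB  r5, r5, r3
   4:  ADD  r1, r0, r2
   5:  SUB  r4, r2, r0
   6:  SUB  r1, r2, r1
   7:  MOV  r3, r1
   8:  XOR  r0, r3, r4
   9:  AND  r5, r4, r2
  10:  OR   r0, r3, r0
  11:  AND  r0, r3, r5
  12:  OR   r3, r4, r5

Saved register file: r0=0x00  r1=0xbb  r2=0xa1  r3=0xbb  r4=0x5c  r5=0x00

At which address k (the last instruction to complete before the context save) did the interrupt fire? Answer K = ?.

after  0: r0=0x45 r1=0xef r2=0xa1 r3=0x0c r4=0x91 r5=0xe3  N=1 Z=0
after  1: r0=0x45 r1=0xef r2=0xa1 r3=0x0c r4=0x81 r5=0xe3  N=1 Z=0
after  2: r0=0x45 r1=0xef r2=0xa1 r3=0x0c r4=0x51 r5=0xe3  N=0 Z=0
after  3: r0=0x45 r1=0xef r2=0xa1 r3=0x0c r4=0x51 r5=0xd7  N=1 Z=0
after  4: r0=0x45 r1=0xe6 r2=0xa1 r3=0x0c r4=0x51 r5=0xd7  N=1 Z=0
after  5: r0=0x45 r1=0xe6 r2=0xa1 r3=0x0c r4=0x5c r5=0xd7  N=0 Z=0
after  6: r0=0x45 r1=0xbb r2=0xa1 r3=0x0c r4=0x5c r5=0xd7  N=1 Z=0
after  7: r0=0x45 r1=0xbb r2=0xa1 r3=0xbb r4=0x5c r5=0xd7  N=1 Z=0
after  8: r0=0xe7 r1=0xbb r2=0xa1 r3=0xbb r4=0x5c r5=0xd7  N=1 Z=0
after  9: r0=0xe7 r1=0xbb r2=0xa1 r3=0xbb r4=0x5c r5=0x00  N=0 Z=1
after 10: r0=0xff r1=0xbb r2=0xa1 r3=0xbb r4=0x5c r5=0x00  N=1 Z=0
after 11: r0=0x00 r1=0xbb r2=0xa1 r3=0xbb r4=0x5c r5=0x00  N=0 Z=1
-- IRQ taken; context saved, return-PC = 12 --

K = 11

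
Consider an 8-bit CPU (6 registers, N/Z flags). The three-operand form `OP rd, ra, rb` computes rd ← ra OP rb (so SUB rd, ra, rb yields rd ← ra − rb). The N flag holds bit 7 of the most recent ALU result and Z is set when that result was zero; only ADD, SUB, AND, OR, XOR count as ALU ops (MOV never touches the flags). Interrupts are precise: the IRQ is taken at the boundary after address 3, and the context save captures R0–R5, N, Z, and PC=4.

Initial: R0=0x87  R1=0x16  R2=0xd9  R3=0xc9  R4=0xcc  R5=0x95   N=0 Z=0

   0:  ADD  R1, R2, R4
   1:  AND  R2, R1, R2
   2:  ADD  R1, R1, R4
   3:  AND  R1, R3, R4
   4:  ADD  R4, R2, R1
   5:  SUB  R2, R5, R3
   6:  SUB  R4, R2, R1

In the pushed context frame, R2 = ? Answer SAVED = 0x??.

after  0: R0=0x87 R1=0xa5 R2=0xd9 R3=0xc9 R4=0xcc R5=0x95  N=1 Z=0
after  1: R0=0x87 R1=0xa5 R2=0x81 R3=0xc9 R4=0xcc R5=0x95  N=1 Z=0
after  2: R0=0x87 R1=0x71 R2=0x81 R3=0xc9 R4=0xcc R5=0x95  N=0 Z=0
after  3: R0=0x87 R1=0xc8 R2=0x81 R3=0xc9 R4=0xcc R5=0x95  N=1 Z=0
-- IRQ taken; context saved, return-PC = 4 --

SAVED = 0x81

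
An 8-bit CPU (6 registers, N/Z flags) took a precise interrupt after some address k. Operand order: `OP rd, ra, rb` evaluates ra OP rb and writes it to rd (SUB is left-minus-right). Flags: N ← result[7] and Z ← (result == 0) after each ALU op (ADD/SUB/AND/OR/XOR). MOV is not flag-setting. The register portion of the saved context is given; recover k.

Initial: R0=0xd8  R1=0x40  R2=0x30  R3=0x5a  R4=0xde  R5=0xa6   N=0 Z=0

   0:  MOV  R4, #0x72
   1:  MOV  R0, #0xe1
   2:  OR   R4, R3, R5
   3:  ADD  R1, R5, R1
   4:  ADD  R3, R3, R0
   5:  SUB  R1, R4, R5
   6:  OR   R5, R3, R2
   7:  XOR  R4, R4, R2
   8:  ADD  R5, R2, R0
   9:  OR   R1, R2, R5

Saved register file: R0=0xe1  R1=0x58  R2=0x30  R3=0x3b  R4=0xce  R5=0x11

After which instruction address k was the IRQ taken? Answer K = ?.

K = 8

after  0: R0=0xd8 R1=0x40 R2=0x30 R3=0x5a R4=0x72 R5=0xa6  N=0 Z=0
after  1: R0=0xe1 R1=0x40 R2=0x30 R3=0x5a R4=0x72 R5=0xa6  N=0 Z=0
after  2: R0=0xe1 R1=0x40 R2=0x30 R3=0x5a R4=0xfe R5=0xa6  N=1 Z=0
after  3: R0=0xe1 R1=0xe6 R2=0x30 R3=0x5a R4=0xfe R5=0xa6  N=1 Z=0
after  4: R0=0xe1 R1=0xe6 R2=0x30 R3=0x3b R4=0xfe R5=0xa6  N=0 Z=0
after  5: R0=0xe1 R1=0x58 R2=0x30 R3=0x3b R4=0xfe R5=0xa6  N=0 Z=0
after  6: R0=0xe1 R1=0x58 R2=0x30 R3=0x3b R4=0xfe R5=0x3b  N=0 Z=0
after  7: R0=0xe1 R1=0x58 R2=0x30 R3=0x3b R4=0xce R5=0x3b  N=1 Z=0
after  8: R0=0xe1 R1=0x58 R2=0x30 R3=0x3b R4=0xce R5=0x11  N=0 Z=0
-- IRQ taken; context saved, return-PC = 9 --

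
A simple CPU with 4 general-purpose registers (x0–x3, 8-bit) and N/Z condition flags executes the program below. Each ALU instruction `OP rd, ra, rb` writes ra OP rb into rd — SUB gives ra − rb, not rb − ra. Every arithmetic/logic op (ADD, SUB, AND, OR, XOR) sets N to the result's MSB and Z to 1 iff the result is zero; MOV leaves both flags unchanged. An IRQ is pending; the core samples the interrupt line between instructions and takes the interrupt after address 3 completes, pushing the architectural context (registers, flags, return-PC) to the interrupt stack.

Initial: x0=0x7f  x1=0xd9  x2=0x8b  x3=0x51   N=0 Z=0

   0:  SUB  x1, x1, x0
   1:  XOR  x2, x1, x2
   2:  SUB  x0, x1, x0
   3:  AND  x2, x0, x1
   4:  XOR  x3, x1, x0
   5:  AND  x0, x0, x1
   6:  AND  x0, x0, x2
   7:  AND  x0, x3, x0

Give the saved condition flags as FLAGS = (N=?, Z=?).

after  0: x0=0x7f x1=0x5a x2=0x8b x3=0x51  N=0 Z=0
after  1: x0=0x7f x1=0x5a x2=0xd1 x3=0x51  N=1 Z=0
after  2: x0=0xdb x1=0x5a x2=0xd1 x3=0x51  N=1 Z=0
after  3: x0=0xdb x1=0x5a x2=0x5a x3=0x51  N=0 Z=0
-- IRQ taken; context saved, return-PC = 4 --

FLAGS = (N=0, Z=0)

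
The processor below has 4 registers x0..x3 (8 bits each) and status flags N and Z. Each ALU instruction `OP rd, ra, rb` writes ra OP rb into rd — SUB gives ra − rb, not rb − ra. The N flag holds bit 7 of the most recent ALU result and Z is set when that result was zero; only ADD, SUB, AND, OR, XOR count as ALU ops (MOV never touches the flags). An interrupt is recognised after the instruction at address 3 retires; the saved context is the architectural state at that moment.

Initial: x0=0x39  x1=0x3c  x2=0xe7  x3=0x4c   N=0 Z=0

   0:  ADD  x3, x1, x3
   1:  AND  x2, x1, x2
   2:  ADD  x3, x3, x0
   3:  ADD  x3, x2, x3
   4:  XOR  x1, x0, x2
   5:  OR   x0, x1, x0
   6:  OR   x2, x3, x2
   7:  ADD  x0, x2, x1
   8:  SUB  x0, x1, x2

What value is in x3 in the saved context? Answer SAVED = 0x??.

SAVED = 0xe5

after  0: x0=0x39 x1=0x3c x2=0xe7 x3=0x88  N=1 Z=0
after  1: x0=0x39 x1=0x3c x2=0x24 x3=0x88  N=0 Z=0
after  2: x0=0x39 x1=0x3c x2=0x24 x3=0xc1  N=1 Z=0
after  3: x0=0x39 x1=0x3c x2=0x24 x3=0xe5  N=1 Z=0
-- IRQ taken; context saved, return-PC = 4 --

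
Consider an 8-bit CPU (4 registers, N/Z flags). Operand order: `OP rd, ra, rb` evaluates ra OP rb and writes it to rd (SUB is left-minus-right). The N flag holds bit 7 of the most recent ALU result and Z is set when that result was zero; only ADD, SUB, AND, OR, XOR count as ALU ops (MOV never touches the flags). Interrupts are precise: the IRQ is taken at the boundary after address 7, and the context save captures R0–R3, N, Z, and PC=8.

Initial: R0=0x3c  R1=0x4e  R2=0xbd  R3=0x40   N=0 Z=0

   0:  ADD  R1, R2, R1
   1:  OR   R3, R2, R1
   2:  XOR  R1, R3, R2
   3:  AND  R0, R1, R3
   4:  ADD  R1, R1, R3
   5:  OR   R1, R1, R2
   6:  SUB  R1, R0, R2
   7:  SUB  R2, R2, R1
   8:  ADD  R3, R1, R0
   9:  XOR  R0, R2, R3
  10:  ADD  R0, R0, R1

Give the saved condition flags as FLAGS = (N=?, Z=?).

after  0: R0=0x3c R1=0x0b R2=0xbd R3=0x40  N=0 Z=0
after  1: R0=0x3c R1=0x0b R2=0xbd R3=0xbf  N=1 Z=0
after  2: R0=0x3c R1=0x02 R2=0xbd R3=0xbf  N=0 Z=0
after  3: R0=0x02 R1=0x02 R2=0xbd R3=0xbf  N=0 Z=0
after  4: R0=0x02 R1=0xc1 R2=0xbd R3=0xbf  N=1 Z=0
after  5: R0=0x02 R1=0xfd R2=0xbd R3=0xbf  N=1 Z=0
after  6: R0=0x02 R1=0x45 R2=0xbd R3=0xbf  N=0 Z=0
after  7: R0=0x02 R1=0x45 R2=0x78 R3=0xbf  N=0 Z=0
-- IRQ taken; context saved, return-PC = 8 --

FLAGS = (N=0, Z=0)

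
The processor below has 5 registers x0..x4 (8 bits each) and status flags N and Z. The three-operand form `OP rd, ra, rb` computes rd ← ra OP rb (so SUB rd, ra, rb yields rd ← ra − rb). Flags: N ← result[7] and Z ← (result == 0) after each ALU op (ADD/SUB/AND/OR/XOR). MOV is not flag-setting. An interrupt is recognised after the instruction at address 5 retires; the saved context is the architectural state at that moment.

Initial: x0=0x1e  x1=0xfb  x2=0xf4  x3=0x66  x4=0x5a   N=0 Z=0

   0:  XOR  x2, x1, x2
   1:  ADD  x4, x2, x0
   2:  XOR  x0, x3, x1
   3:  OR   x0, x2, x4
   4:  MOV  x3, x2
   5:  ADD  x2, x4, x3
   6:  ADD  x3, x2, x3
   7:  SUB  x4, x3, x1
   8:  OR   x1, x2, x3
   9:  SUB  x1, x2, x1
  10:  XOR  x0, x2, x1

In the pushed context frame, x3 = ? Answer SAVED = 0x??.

after  0: x0=0x1e x1=0xfb x2=0x0f x3=0x66 x4=0x5a  N=0 Z=0
after  1: x0=0x1e x1=0xfb x2=0x0f x3=0x66 x4=0x2d  N=0 Z=0
after  2: x0=0x9d x1=0xfb x2=0x0f x3=0x66 x4=0x2d  N=1 Z=0
after  3: x0=0x2f x1=0xfb x2=0x0f x3=0x66 x4=0x2d  N=0 Z=0
after  4: x0=0x2f x1=0xfb x2=0x0f x3=0x0f x4=0x2d  N=0 Z=0
after  5: x0=0x2f x1=0xfb x2=0x3c x3=0x0f x4=0x2d  N=0 Z=0
-- IRQ taken; context saved, return-PC = 6 --

SAVED = 0x0f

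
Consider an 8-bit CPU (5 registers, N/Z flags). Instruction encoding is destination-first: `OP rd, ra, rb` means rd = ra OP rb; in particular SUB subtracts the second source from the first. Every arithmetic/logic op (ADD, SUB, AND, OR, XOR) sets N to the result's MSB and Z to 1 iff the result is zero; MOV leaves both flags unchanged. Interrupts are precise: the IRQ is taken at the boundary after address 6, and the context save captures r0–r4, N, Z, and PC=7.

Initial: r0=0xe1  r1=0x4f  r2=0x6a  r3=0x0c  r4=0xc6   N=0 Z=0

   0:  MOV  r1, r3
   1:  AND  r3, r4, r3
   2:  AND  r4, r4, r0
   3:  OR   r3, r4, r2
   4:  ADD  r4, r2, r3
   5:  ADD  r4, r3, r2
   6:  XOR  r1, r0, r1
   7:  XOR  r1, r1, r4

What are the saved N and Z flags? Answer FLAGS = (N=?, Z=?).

after  0: r0=0xe1 r1=0x0c r2=0x6a r3=0x0c r4=0xc6  N=0 Z=0
after  1: r0=0xe1 r1=0x0c r2=0x6a r3=0x04 r4=0xc6  N=0 Z=0
after  2: r0=0xe1 r1=0x0c r2=0x6a r3=0x04 r4=0xc0  N=1 Z=0
after  3: r0=0xe1 r1=0x0c r2=0x6a r3=0xea r4=0xc0  N=1 Z=0
after  4: r0=0xe1 r1=0x0c r2=0x6a r3=0xea r4=0x54  N=0 Z=0
after  5: r0=0xe1 r1=0x0c r2=0x6a r3=0xea r4=0x54  N=0 Z=0
after  6: r0=0xe1 r1=0xed r2=0x6a r3=0xea r4=0x54  N=1 Z=0
-- IRQ taken; context saved, return-PC = 7 --

FLAGS = (N=1, Z=0)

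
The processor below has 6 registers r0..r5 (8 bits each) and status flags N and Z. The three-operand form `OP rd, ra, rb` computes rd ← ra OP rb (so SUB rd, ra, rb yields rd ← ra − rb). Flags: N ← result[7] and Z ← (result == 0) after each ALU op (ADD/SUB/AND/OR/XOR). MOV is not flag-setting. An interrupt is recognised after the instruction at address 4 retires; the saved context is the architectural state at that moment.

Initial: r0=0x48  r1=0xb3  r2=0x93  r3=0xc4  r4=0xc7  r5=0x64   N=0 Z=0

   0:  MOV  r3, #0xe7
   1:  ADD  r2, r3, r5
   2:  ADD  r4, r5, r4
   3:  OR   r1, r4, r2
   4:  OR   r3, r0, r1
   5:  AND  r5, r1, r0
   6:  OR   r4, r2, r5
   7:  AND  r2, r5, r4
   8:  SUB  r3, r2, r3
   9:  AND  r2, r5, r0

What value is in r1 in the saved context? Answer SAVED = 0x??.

after  0: r0=0x48 r1=0xb3 r2=0x93 r3=0xe7 r4=0xc7 r5=0x64  N=0 Z=0
after  1: r0=0x48 r1=0xb3 r2=0x4b r3=0xe7 r4=0xc7 r5=0x64  N=0 Z=0
after  2: r0=0x48 r1=0xb3 r2=0x4b r3=0xe7 r4=0x2b r5=0x64  N=0 Z=0
after  3: r0=0x48 r1=0x6b r2=0x4b r3=0xe7 r4=0x2b r5=0x64  N=0 Z=0
after  4: r0=0x48 r1=0x6b r2=0x4b r3=0x6b r4=0x2b r5=0x64  N=0 Z=0
-- IRQ taken; context saved, return-PC = 5 --

SAVED = 0x6b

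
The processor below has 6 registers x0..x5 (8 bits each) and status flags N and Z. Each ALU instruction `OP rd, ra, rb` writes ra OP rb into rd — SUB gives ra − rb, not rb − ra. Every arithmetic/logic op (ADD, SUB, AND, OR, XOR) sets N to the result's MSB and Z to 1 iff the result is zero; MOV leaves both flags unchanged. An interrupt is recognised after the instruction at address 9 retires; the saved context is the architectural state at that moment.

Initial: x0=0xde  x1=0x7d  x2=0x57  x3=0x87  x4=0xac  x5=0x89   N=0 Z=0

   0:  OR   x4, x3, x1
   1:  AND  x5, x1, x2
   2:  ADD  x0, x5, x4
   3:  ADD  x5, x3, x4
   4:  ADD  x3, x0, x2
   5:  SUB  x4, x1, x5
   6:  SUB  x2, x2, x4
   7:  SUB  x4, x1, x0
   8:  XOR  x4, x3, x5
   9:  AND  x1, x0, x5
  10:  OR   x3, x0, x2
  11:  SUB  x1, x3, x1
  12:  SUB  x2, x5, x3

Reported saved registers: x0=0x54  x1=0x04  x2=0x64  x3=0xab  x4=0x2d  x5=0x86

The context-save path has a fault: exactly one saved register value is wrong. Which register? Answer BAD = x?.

BAD = x2

after  0: x0=0xde x1=0x7d x2=0x57 x3=0x87 x4=0xff x5=0x89  N=1 Z=0
after  1: x0=0xde x1=0x7d x2=0x57 x3=0x87 x4=0xff x5=0x55  N=0 Z=0
after  2: x0=0x54 x1=0x7d x2=0x57 x3=0x87 x4=0xff x5=0x55  N=0 Z=0
after  3: x0=0x54 x1=0x7d x2=0x57 x3=0x87 x4=0xff x5=0x86  N=1 Z=0
after  4: x0=0x54 x1=0x7d x2=0x57 x3=0xab x4=0xff x5=0x86  N=1 Z=0
after  5: x0=0x54 x1=0x7d x2=0x57 x3=0xab x4=0xf7 x5=0x86  N=1 Z=0
after  6: x0=0x54 x1=0x7d x2=0x60 x3=0xab x4=0xf7 x5=0x86  N=0 Z=0
after  7: x0=0x54 x1=0x7d x2=0x60 x3=0xab x4=0x29 x5=0x86  N=0 Z=0
after  8: x0=0x54 x1=0x7d x2=0x60 x3=0xab x4=0x2d x5=0x86  N=0 Z=0
after  9: x0=0x54 x1=0x04 x2=0x60 x3=0xab x4=0x2d x5=0x86  N=0 Z=0
-- IRQ taken; context saved, return-PC = 10 --
mismatch: x2: reported 0x64 vs actual 0x60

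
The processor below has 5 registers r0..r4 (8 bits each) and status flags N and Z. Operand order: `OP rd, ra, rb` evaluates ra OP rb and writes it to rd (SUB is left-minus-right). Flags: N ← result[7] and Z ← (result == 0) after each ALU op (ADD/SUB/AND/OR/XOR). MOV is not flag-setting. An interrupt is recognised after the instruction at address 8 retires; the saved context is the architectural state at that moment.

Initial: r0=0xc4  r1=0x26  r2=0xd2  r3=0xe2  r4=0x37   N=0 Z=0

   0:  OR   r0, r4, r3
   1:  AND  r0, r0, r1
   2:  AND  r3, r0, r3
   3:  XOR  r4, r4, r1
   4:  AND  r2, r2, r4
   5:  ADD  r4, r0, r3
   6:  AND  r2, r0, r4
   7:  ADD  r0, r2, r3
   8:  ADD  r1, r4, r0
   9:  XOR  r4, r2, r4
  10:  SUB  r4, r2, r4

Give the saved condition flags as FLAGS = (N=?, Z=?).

FLAGS = (N=0, Z=0)

after  0: r0=0xf7 r1=0x26 r2=0xd2 r3=0xe2 r4=0x37  N=1 Z=0
after  1: r0=0x26 r1=0x26 r2=0xd2 r3=0xe2 r4=0x37  N=0 Z=0
after  2: r0=0x26 r1=0x26 r2=0xd2 r3=0x22 r4=0x37  N=0 Z=0
after  3: r0=0x26 r1=0x26 r2=0xd2 r3=0x22 r4=0x11  N=0 Z=0
after  4: r0=0x26 r1=0x26 r2=0x10 r3=0x22 r4=0x11  N=0 Z=0
after  5: r0=0x26 r1=0x26 r2=0x10 r3=0x22 r4=0x48  N=0 Z=0
after  6: r0=0x26 r1=0x26 r2=0x00 r3=0x22 r4=0x48  N=0 Z=1
after  7: r0=0x22 r1=0x26 r2=0x00 r3=0x22 r4=0x48  N=0 Z=0
after  8: r0=0x22 r1=0x6a r2=0x00 r3=0x22 r4=0x48  N=0 Z=0
-- IRQ taken; context saved, return-PC = 9 --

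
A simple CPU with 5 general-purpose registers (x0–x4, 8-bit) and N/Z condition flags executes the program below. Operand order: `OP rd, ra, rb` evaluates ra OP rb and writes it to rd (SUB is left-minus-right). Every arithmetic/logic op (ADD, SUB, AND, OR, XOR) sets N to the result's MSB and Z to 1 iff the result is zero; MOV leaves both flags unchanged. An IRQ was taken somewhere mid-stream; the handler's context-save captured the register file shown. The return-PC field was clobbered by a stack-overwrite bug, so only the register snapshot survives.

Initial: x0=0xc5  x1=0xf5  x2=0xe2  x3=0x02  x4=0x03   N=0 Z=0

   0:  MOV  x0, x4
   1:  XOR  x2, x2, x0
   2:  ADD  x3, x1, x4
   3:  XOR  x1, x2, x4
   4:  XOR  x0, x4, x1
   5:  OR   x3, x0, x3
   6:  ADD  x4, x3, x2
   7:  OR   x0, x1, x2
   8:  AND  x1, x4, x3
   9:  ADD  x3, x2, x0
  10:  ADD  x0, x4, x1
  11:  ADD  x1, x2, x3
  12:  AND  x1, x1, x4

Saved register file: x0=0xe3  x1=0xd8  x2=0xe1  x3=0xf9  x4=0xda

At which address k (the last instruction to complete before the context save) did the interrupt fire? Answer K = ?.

after  0: x0=0x03 x1=0xf5 x2=0xe2 x3=0x02 x4=0x03  N=0 Z=0
after  1: x0=0x03 x1=0xf5 x2=0xe1 x3=0x02 x4=0x03  N=1 Z=0
after  2: x0=0x03 x1=0xf5 x2=0xe1 x3=0xf8 x4=0x03  N=1 Z=0
after  3: x0=0x03 x1=0xe2 x2=0xe1 x3=0xf8 x4=0x03  N=1 Z=0
after  4: x0=0xe1 x1=0xe2 x2=0xe1 x3=0xf8 x4=0x03  N=1 Z=0
after  5: x0=0xe1 x1=0xe2 x2=0xe1 x3=0xf9 x4=0x03  N=1 Z=0
after  6: x0=0xe1 x1=0xe2 x2=0xe1 x3=0xf9 x4=0xda  N=1 Z=0
after  7: x0=0xe3 x1=0xe2 x2=0xe1 x3=0xf9 x4=0xda  N=1 Z=0
after  8: x0=0xe3 x1=0xd8 x2=0xe1 x3=0xf9 x4=0xda  N=1 Z=0
-- IRQ taken; context saved, return-PC = 9 --

K = 8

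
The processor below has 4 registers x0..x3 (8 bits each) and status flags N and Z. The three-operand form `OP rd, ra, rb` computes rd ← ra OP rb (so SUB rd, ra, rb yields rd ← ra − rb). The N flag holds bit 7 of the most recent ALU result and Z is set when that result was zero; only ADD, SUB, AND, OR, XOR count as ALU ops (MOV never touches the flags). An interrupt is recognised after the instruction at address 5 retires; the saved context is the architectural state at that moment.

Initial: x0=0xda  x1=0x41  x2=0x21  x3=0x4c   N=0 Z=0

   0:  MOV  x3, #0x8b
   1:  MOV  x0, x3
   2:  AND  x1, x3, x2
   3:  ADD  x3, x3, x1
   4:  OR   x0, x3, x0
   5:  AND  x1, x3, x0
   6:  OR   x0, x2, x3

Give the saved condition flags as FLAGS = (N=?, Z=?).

FLAGS = (N=1, Z=0)

after  0: x0=0xda x1=0x41 x2=0x21 x3=0x8b  N=0 Z=0
after  1: x0=0x8b x1=0x41 x2=0x21 x3=0x8b  N=0 Z=0
after  2: x0=0x8b x1=0x01 x2=0x21 x3=0x8b  N=0 Z=0
after  3: x0=0x8b x1=0x01 x2=0x21 x3=0x8c  N=1 Z=0
after  4: x0=0x8f x1=0x01 x2=0x21 x3=0x8c  N=1 Z=0
after  5: x0=0x8f x1=0x8c x2=0x21 x3=0x8c  N=1 Z=0
-- IRQ taken; context saved, return-PC = 6 --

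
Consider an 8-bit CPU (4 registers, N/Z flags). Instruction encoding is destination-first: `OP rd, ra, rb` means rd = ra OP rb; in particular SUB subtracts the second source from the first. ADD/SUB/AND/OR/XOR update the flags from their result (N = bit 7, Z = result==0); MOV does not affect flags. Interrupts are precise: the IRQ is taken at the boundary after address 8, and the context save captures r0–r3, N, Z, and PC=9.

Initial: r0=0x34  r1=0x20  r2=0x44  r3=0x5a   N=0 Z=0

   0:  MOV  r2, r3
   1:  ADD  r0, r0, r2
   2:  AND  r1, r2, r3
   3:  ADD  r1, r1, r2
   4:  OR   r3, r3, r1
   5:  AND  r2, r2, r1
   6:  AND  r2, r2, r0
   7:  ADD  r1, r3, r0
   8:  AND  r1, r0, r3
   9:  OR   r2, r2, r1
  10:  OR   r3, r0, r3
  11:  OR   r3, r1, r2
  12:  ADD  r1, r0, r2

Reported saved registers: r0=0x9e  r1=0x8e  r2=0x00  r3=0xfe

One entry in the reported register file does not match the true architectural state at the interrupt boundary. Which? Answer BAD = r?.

after  0: r0=0x34 r1=0x20 r2=0x5a r3=0x5a  N=0 Z=0
after  1: r0=0x8e r1=0x20 r2=0x5a r3=0x5a  N=1 Z=0
after  2: r0=0x8e r1=0x5a r2=0x5a r3=0x5a  N=0 Z=0
after  3: r0=0x8e r1=0xb4 r2=0x5a r3=0x5a  N=1 Z=0
after  4: r0=0x8e r1=0xb4 r2=0x5a r3=0xfe  N=1 Z=0
after  5: r0=0x8e r1=0xb4 r2=0x10 r3=0xfe  N=0 Z=0
after  6: r0=0x8e r1=0xb4 r2=0x00 r3=0xfe  N=0 Z=1
after  7: r0=0x8e r1=0x8c r2=0x00 r3=0xfe  N=1 Z=0
after  8: r0=0x8e r1=0x8e r2=0x00 r3=0xfe  N=1 Z=0
-- IRQ taken; context saved, return-PC = 9 --
mismatch: r0: reported 0x9e vs actual 0x8e

BAD = r0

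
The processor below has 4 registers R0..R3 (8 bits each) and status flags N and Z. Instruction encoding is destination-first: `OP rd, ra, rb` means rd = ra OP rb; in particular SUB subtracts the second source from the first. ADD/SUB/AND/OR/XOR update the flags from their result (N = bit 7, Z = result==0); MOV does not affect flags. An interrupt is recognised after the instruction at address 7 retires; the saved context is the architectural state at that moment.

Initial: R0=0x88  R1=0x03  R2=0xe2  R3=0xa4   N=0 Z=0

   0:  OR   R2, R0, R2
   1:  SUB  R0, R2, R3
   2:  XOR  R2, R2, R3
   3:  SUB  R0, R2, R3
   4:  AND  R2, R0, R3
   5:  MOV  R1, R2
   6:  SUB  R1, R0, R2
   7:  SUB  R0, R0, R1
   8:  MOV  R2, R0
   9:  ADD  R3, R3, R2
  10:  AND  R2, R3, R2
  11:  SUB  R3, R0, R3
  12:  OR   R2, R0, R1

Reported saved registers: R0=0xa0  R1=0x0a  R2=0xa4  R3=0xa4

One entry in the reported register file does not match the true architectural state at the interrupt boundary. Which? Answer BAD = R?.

after  0: R0=0x88 R1=0x03 R2=0xea R3=0xa4  N=1 Z=0
after  1: R0=0x46 R1=0x03 R2=0xea R3=0xa4  N=0 Z=0
after  2: R0=0x46 R1=0x03 R2=0x4e R3=0xa4  N=0 Z=0
after  3: R0=0xaa R1=0x03 R2=0x4e R3=0xa4  N=1 Z=0
after  4: R0=0xaa R1=0x03 R2=0xa0 R3=0xa4  N=1 Z=0
after  5: R0=0xaa R1=0xa0 R2=0xa0 R3=0xa4  N=1 Z=0
after  6: R0=0xaa R1=0x0a R2=0xa0 R3=0xa4  N=0 Z=0
after  7: R0=0xa0 R1=0x0a R2=0xa0 R3=0xa4  N=1 Z=0
-- IRQ taken; context saved, return-PC = 8 --
mismatch: R2: reported 0xa4 vs actual 0xa0

BAD = R2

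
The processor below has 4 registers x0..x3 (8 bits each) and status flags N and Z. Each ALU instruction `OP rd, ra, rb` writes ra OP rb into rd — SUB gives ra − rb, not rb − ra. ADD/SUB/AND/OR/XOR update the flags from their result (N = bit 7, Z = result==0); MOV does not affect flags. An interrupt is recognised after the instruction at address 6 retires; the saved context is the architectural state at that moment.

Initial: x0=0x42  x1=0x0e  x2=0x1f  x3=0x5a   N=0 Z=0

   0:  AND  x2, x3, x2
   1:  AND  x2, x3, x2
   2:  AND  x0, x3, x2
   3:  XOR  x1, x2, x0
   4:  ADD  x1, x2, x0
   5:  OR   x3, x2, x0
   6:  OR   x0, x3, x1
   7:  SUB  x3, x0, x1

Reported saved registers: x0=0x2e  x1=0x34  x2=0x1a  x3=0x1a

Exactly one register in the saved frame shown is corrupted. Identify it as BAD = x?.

BAD = x0

after  0: x0=0x42 x1=0x0e x2=0x1a x3=0x5a  N=0 Z=0
after  1: x0=0x42 x1=0x0e x2=0x1a x3=0x5a  N=0 Z=0
after  2: x0=0x1a x1=0x0e x2=0x1a x3=0x5a  N=0 Z=0
after  3: x0=0x1a x1=0x00 x2=0x1a x3=0x5a  N=0 Z=1
after  4: x0=0x1a x1=0x34 x2=0x1a x3=0x5a  N=0 Z=0
after  5: x0=0x1a x1=0x34 x2=0x1a x3=0x1a  N=0 Z=0
after  6: x0=0x3e x1=0x34 x2=0x1a x3=0x1a  N=0 Z=0
-- IRQ taken; context saved, return-PC = 7 --
mismatch: x0: reported 0x2e vs actual 0x3e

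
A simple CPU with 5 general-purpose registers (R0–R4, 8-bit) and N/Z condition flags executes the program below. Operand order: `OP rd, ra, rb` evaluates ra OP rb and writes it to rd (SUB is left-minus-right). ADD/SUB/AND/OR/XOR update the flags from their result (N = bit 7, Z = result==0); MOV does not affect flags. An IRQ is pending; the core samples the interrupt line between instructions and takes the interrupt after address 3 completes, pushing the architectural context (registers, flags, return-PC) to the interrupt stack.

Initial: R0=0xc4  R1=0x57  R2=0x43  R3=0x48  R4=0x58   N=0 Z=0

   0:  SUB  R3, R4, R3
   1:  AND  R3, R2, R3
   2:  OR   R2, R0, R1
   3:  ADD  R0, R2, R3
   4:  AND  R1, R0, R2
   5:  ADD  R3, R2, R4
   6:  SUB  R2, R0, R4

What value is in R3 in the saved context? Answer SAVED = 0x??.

SAVED = 0x00

after  0: R0=0xc4 R1=0x57 R2=0x43 R3=0x10 R4=0x58  N=0 Z=0
after  1: R0=0xc4 R1=0x57 R2=0x43 R3=0x00 R4=0x58  N=0 Z=1
after  2: R0=0xc4 R1=0x57 R2=0xd7 R3=0x00 R4=0x58  N=1 Z=0
after  3: R0=0xd7 R1=0x57 R2=0xd7 R3=0x00 R4=0x58  N=1 Z=0
-- IRQ taken; context saved, return-PC = 4 --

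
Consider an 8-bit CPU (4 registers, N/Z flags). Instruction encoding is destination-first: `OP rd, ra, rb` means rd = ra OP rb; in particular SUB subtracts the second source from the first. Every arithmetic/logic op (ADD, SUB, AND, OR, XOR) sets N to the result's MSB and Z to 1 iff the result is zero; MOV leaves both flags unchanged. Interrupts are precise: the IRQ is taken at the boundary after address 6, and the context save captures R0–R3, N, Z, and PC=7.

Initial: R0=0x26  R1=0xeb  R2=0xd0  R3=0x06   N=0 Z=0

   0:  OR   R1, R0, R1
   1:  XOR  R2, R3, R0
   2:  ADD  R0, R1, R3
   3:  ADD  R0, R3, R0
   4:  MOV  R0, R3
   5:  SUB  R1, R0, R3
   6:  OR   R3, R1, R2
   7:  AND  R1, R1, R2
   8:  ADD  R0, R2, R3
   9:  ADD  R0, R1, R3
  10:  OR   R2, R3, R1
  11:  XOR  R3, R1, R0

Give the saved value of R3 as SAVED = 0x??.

after  0: R0=0x26 R1=0xef R2=0xd0 R3=0x06  N=1 Z=0
after  1: R0=0x26 R1=0xef R2=0x20 R3=0x06  N=0 Z=0
after  2: R0=0xf5 R1=0xef R2=0x20 R3=0x06  N=1 Z=0
after  3: R0=0xfb R1=0xef R2=0x20 R3=0x06  N=1 Z=0
after  4: R0=0x06 R1=0xef R2=0x20 R3=0x06  N=1 Z=0
after  5: R0=0x06 R1=0x00 R2=0x20 R3=0x06  N=0 Z=1
after  6: R0=0x06 R1=0x00 R2=0x20 R3=0x20  N=0 Z=0
-- IRQ taken; context saved, return-PC = 7 --

SAVED = 0x20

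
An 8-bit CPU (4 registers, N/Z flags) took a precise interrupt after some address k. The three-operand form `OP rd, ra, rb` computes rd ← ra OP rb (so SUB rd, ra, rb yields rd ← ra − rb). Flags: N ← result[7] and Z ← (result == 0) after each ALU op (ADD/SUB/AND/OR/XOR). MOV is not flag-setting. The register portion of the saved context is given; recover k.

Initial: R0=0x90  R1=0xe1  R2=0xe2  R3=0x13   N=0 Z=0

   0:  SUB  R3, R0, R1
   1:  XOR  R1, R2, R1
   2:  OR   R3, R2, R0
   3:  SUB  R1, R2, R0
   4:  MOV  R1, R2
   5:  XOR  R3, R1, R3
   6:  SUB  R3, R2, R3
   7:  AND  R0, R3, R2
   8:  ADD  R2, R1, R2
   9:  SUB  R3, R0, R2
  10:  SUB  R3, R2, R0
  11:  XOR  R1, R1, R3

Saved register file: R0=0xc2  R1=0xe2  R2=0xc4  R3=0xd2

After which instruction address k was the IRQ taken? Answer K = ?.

K = 8

after  0: R0=0x90 R1=0xe1 R2=0xe2 R3=0xaf  N=1 Z=0
after  1: R0=0x90 R1=0x03 R2=0xe2 R3=0xaf  N=0 Z=0
after  2: R0=0x90 R1=0x03 R2=0xe2 R3=0xf2  N=1 Z=0
after  3: R0=0x90 R1=0x52 R2=0xe2 R3=0xf2  N=0 Z=0
after  4: R0=0x90 R1=0xe2 R2=0xe2 R3=0xf2  N=0 Z=0
after  5: R0=0x90 R1=0xe2 R2=0xe2 R3=0x10  N=0 Z=0
after  6: R0=0x90 R1=0xe2 R2=0xe2 R3=0xd2  N=1 Z=0
after  7: R0=0xc2 R1=0xe2 R2=0xe2 R3=0xd2  N=1 Z=0
after  8: R0=0xc2 R1=0xe2 R2=0xc4 R3=0xd2  N=1 Z=0
-- IRQ taken; context saved, return-PC = 9 --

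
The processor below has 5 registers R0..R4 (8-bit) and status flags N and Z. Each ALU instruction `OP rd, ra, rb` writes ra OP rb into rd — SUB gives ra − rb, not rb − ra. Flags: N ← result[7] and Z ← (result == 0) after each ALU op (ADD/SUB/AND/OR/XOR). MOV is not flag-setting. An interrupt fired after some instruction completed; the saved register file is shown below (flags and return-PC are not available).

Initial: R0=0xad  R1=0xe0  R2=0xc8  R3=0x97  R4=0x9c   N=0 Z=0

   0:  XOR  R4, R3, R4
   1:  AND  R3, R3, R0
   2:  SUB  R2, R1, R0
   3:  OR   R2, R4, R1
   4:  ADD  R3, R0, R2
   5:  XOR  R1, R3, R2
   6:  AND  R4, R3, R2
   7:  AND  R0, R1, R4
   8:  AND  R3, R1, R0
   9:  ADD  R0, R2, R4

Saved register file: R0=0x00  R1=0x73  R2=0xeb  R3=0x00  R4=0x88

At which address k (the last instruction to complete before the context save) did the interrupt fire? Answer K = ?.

after  0: R0=0xad R1=0xe0 R2=0xc8 R3=0x97 R4=0x0b  N=0 Z=0
after  1: R0=0xad R1=0xe0 R2=0xc8 R3=0x85 R4=0x0b  N=1 Z=0
after  2: R0=0xad R1=0xe0 R2=0x33 R3=0x85 R4=0x0b  N=0 Z=0
after  3: R0=0xad R1=0xe0 R2=0xeb R3=0x85 R4=0x0b  N=1 Z=0
after  4: R0=0xad R1=0xe0 R2=0xeb R3=0x98 R4=0x0b  N=1 Z=0
after  5: R0=0xad R1=0x73 R2=0xeb R3=0x98 R4=0x0b  N=0 Z=0
after  6: R0=0xad R1=0x73 R2=0xeb R3=0x98 R4=0x88  N=1 Z=0
after  7: R0=0x00 R1=0x73 R2=0xeb R3=0x98 R4=0x88  N=0 Z=1
after  8: R0=0x00 R1=0x73 R2=0xeb R3=0x00 R4=0x88  N=0 Z=1
-- IRQ taken; context saved, return-PC = 9 --

K = 8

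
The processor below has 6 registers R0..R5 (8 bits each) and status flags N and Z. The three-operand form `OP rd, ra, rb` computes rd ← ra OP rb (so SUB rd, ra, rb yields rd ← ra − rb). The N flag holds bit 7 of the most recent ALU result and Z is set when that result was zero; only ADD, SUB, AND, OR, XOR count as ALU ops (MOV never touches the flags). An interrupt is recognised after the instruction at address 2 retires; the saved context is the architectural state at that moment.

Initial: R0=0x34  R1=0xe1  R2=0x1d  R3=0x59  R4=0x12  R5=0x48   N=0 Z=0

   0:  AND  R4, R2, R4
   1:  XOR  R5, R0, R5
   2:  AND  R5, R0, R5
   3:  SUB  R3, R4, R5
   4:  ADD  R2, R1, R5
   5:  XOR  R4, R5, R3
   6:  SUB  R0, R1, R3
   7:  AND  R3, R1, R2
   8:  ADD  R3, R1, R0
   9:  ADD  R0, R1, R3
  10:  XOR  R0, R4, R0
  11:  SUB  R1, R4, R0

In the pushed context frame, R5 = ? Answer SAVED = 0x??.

after  0: R0=0x34 R1=0xe1 R2=0x1d R3=0x59 R4=0x10 R5=0x48  N=0 Z=0
after  1: R0=0x34 R1=0xe1 R2=0x1d R3=0x59 R4=0x10 R5=0x7c  N=0 Z=0
after  2: R0=0x34 R1=0xe1 R2=0x1d R3=0x59 R4=0x10 R5=0x34  N=0 Z=0
-- IRQ taken; context saved, return-PC = 3 --

SAVED = 0x34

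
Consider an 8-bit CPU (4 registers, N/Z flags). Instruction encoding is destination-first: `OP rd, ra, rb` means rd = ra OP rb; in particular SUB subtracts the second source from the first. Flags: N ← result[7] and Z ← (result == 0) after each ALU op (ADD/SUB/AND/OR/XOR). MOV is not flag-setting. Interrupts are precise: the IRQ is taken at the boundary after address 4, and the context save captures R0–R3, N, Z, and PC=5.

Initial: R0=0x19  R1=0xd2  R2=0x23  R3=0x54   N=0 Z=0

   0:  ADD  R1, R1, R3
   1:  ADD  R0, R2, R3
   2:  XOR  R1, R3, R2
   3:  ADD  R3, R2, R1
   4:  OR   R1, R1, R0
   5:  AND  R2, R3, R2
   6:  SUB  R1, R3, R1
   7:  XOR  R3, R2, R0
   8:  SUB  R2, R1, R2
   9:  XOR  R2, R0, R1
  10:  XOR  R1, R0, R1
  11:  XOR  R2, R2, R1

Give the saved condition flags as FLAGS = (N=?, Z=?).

after  0: R0=0x19 R1=0x26 R2=0x23 R3=0x54  N=0 Z=0
after  1: R0=0x77 R1=0x26 R2=0x23 R3=0x54  N=0 Z=0
after  2: R0=0x77 R1=0x77 R2=0x23 R3=0x54  N=0 Z=0
after  3: R0=0x77 R1=0x77 R2=0x23 R3=0x9a  N=1 Z=0
after  4: R0=0x77 R1=0x77 R2=0x23 R3=0x9a  N=0 Z=0
-- IRQ taken; context saved, return-PC = 5 --

FLAGS = (N=0, Z=0)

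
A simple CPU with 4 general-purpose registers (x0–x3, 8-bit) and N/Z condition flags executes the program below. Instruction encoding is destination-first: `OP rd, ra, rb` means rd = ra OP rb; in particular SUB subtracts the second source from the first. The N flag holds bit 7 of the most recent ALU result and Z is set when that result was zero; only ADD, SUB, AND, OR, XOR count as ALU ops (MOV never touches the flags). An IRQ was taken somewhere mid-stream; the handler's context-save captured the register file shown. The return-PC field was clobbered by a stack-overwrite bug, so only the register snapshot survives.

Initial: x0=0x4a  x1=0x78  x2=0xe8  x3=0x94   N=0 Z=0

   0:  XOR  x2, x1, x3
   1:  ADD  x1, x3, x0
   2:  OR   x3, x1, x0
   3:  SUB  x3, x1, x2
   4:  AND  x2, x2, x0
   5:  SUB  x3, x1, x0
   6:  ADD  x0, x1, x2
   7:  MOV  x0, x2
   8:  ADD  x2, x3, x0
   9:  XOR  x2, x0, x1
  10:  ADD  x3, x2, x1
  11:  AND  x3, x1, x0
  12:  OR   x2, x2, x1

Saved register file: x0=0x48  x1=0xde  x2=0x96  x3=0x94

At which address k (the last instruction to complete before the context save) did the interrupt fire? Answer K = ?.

after  0: x0=0x4a x1=0x78 x2=0xec x3=0x94  N=1 Z=0
after  1: x0=0x4a x1=0xde x2=0xec x3=0x94  N=1 Z=0
after  2: x0=0x4a x1=0xde x2=0xec x3=0xde  N=1 Z=0
after  3: x0=0x4a x1=0xde x2=0xec x3=0xf2  N=1 Z=0
after  4: x0=0x4a x1=0xde x2=0x48 x3=0xf2  N=0 Z=0
after  5: x0=0x4a x1=0xde x2=0x48 x3=0x94  N=1 Z=0
after  6: x0=0x26 x1=0xde x2=0x48 x3=0x94  N=0 Z=0
after  7: x0=0x48 x1=0xde x2=0x48 x3=0x94  N=0 Z=0
after  8: x0=0x48 x1=0xde x2=0xdc x3=0x94  N=1 Z=0
after  9: x0=0x48 x1=0xde x2=0x96 x3=0x94  N=1 Z=0
-- IRQ taken; context saved, return-PC = 10 --

K = 9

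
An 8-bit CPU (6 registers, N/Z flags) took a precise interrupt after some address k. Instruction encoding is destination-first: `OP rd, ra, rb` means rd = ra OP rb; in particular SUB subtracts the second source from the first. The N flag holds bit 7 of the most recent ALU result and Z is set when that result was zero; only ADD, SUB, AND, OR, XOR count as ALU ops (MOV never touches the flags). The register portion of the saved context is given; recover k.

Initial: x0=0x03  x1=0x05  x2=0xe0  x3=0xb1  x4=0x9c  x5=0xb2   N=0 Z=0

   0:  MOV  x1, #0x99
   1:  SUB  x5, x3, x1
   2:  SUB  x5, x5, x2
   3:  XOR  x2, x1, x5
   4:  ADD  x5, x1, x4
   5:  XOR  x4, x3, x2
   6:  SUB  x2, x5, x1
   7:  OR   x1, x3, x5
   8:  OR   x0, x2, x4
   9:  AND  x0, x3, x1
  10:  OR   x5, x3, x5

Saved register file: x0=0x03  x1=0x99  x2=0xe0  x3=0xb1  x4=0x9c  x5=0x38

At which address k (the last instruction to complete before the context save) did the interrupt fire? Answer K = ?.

K = 2

after  0: x0=0x03 x1=0x99 x2=0xe0 x3=0xb1 x4=0x9c x5=0xb2  N=0 Z=0
after  1: x0=0x03 x1=0x99 x2=0xe0 x3=0xb1 x4=0x9c x5=0x18  N=0 Z=0
after  2: x0=0x03 x1=0x99 x2=0xe0 x3=0xb1 x4=0x9c x5=0x38  N=0 Z=0
-- IRQ taken; context saved, return-PC = 3 --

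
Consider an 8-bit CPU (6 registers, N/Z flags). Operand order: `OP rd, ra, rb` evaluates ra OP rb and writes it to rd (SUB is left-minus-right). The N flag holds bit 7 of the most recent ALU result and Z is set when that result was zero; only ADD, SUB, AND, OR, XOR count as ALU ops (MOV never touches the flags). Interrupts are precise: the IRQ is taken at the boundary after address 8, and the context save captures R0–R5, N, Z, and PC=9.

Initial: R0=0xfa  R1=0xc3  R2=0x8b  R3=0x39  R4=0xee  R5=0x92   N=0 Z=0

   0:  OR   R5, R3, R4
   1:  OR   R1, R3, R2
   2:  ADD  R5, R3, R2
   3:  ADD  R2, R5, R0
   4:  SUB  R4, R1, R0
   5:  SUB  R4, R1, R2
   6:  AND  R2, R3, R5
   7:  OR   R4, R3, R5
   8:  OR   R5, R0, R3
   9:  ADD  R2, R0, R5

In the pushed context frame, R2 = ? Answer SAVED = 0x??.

SAVED = 0x00

after  0: R0=0xfa R1=0xc3 R2=0x8b R3=0x39 R4=0xee R5=0xff  N=1 Z=0
after  1: R0=0xfa R1=0xbb R2=0x8b R3=0x39 R4=0xee R5=0xff  N=1 Z=0
after  2: R0=0xfa R1=0xbb R2=0x8b R3=0x39 R4=0xee R5=0xc4  N=1 Z=0
after  3: R0=0xfa R1=0xbb R2=0xbe R3=0x39 R4=0xee R5=0xc4  N=1 Z=0
after  4: R0=0xfa R1=0xbb R2=0xbe R3=0x39 R4=0xc1 R5=0xc4  N=1 Z=0
after  5: R0=0xfa R1=0xbb R2=0xbe R3=0x39 R4=0xfd R5=0xc4  N=1 Z=0
after  6: R0=0xfa R1=0xbb R2=0x00 R3=0x39 R4=0xfd R5=0xc4  N=0 Z=1
after  7: R0=0xfa R1=0xbb R2=0x00 R3=0x39 R4=0xfd R5=0xc4  N=1 Z=0
after  8: R0=0xfa R1=0xbb R2=0x00 R3=0x39 R4=0xfd R5=0xfb  N=1 Z=0
-- IRQ taken; context saved, return-PC = 9 --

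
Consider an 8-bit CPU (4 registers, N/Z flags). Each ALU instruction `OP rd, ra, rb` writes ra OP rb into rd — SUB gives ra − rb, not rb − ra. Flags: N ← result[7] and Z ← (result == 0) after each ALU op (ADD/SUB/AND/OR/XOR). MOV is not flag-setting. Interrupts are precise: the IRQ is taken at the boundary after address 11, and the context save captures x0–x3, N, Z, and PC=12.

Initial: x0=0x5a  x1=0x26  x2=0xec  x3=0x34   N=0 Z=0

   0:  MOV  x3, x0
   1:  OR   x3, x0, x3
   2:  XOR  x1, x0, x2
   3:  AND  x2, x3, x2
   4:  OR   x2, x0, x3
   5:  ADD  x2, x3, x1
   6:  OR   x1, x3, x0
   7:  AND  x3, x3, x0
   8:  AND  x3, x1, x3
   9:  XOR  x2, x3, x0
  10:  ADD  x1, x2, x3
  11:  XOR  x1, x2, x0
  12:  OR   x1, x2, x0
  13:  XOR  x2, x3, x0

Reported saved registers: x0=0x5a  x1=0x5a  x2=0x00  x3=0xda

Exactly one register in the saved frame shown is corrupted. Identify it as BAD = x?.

after  0: x0=0x5a x1=0x26 x2=0xec x3=0x5a  N=0 Z=0
after  1: x0=0x5a x1=0x26 x2=0xec x3=0x5a  N=0 Z=0
after  2: x0=0x5a x1=0xb6 x2=0xec x3=0x5a  N=1 Z=0
after  3: x0=0x5a x1=0xb6 x2=0x48 x3=0x5a  N=0 Z=0
after  4: x0=0x5a x1=0xb6 x2=0x5a x3=0x5a  N=0 Z=0
after  5: x0=0x5a x1=0xb6 x2=0x10 x3=0x5a  N=0 Z=0
after  6: x0=0x5a x1=0x5a x2=0x10 x3=0x5a  N=0 Z=0
after  7: x0=0x5a x1=0x5a x2=0x10 x3=0x5a  N=0 Z=0
after  8: x0=0x5a x1=0x5a x2=0x10 x3=0x5a  N=0 Z=0
after  9: x0=0x5a x1=0x5a x2=0x00 x3=0x5a  N=0 Z=1
after 10: x0=0x5a x1=0x5a x2=0x00 x3=0x5a  N=0 Z=0
after 11: x0=0x5a x1=0x5a x2=0x00 x3=0x5a  N=0 Z=0
-- IRQ taken; context saved, return-PC = 12 --
mismatch: x3: reported 0xda vs actual 0x5a

BAD = x3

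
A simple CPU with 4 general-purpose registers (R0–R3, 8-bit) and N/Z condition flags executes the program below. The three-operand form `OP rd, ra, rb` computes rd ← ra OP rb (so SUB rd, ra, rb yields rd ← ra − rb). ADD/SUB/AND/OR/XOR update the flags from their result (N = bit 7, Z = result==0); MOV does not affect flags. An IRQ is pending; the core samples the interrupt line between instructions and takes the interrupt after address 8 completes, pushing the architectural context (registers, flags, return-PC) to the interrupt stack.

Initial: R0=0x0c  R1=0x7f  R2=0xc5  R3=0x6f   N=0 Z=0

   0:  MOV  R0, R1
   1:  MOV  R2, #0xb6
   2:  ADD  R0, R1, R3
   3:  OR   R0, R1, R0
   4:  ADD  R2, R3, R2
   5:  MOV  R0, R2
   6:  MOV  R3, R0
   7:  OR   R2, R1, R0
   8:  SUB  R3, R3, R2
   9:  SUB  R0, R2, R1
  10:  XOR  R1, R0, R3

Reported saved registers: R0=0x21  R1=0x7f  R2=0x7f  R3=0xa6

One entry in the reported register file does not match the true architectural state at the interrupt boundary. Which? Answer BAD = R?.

after  0: R0=0x7f R1=0x7f R2=0xc5 R3=0x6f  N=0 Z=0
after  1: R0=0x7f R1=0x7f R2=0xb6 R3=0x6f  N=0 Z=0
after  2: R0=0xee R1=0x7f R2=0xb6 R3=0x6f  N=1 Z=0
after  3: R0=0xff R1=0x7f R2=0xb6 R3=0x6f  N=1 Z=0
after  4: R0=0xff R1=0x7f R2=0x25 R3=0x6f  N=0 Z=0
after  5: R0=0x25 R1=0x7f R2=0x25 R3=0x6f  N=0 Z=0
after  6: R0=0x25 R1=0x7f R2=0x25 R3=0x25  N=0 Z=0
after  7: R0=0x25 R1=0x7f R2=0x7f R3=0x25  N=0 Z=0
after  8: R0=0x25 R1=0x7f R2=0x7f R3=0xa6  N=1 Z=0
-- IRQ taken; context saved, return-PC = 9 --
mismatch: R0: reported 0x21 vs actual 0x25

BAD = R0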